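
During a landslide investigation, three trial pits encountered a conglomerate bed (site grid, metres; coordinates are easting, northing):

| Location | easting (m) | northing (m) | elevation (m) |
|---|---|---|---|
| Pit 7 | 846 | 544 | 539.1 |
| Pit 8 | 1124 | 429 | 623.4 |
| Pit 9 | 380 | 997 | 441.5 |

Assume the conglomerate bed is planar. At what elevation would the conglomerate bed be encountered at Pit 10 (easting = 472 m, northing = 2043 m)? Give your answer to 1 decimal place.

Two edge vectors: Pit 7→Pit 8 = (278, -115, 84.3), Pit 7→Pit 9 = (-466, 453, -97.6).
Normal n = (Pit 7→Pit 8) × (Pit 7→Pit 9) = (-26963.9, -12151, 72344).
So ∂z/∂easting = −n_x/n_z = 0.372718 and ∂z/∂northing = −n_y/n_z = 0.167961.
Intercept c from Pit 7: 539.1 − 315.32 − 91.37 = 132.41.
At (472, 2043): z = 175.9 + 343.1 + 132.41 = 651.5 m.

651.5 m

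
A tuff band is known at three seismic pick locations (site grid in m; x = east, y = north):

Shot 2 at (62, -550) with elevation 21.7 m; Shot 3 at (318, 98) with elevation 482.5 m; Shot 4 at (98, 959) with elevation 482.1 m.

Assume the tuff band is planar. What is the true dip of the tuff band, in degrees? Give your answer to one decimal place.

Two edge vectors: Shot 2→Shot 3 = (256, 648, 460.8), Shot 2→Shot 4 = (36, 1509, 460.4).
Normal n = (Shot 2→Shot 3) × (Shot 2→Shot 4) = (-397008, -101273.6, 362976).
So ∂z/∂x = −n_x/n_z = 1.09376 and ∂z/∂y = −n_y/n_z = 0.27901.
Gradient magnitude |∇z| = √(a² + b²) = √(1.19631 + 0.07785) = 1.12878.
True dip = arctan(1.12878) = 48.5°, dipping toward WSW (azimuth ≈ 256°).

48.5°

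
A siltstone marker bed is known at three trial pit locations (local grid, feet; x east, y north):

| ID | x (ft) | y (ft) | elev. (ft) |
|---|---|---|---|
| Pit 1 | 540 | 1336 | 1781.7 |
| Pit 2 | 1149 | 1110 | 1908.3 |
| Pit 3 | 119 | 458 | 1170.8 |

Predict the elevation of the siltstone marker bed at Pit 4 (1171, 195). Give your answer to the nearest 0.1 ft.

Two edge vectors: Pit 1→Pit 2 = (609, -226, 126.6), Pit 1→Pit 3 = (-421, -878, -610.9).
Normal n = (Pit 1→Pit 2) × (Pit 1→Pit 3) = (249218.2, 318739.5, -629848).
So ∂z/∂x = −n_x/n_z = 0.395680 and ∂z/∂y = −n_y/n_z = 0.506058.
Intercept c from Pit 1: 1781.7 − 213.67 − 676.09 = 891.94.
At (1171, 195): z = 463.3 + 98.7 + 891.94 = 1454.0 ft.

1454.0 ft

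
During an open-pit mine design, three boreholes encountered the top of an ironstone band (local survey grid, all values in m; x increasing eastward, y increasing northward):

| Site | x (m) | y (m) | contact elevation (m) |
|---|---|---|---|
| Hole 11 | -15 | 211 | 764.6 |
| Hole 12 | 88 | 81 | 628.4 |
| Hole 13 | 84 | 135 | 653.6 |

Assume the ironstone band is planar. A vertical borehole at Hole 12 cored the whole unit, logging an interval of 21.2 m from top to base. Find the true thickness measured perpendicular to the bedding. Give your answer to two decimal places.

15.72 m

Let the plane be z = a·x + b·y + c.
Hole 12−Hole 11: 103a − 130b = −136.2;  Hole 13−Hole 11: 99a − 76b = −111.
Solving gives a = −0.80896, b = 0.40674.
|∇z| = √(a²+b²) = 0.90546, so dip δ = arctan(0.90546) = 42.16°.
True thickness = vertical thickness × cos δ = 21.2 × cos 42.16° = 15.72 m.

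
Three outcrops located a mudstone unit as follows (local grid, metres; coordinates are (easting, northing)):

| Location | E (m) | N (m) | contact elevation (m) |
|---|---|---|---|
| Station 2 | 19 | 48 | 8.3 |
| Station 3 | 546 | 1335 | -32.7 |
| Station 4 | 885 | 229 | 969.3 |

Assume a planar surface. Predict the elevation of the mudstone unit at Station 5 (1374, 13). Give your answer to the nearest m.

Two edge vectors: Station 2→Station 3 = (527, 1287, -41), Station 2→Station 4 = (866, 181, 961).
Normal n = (Station 2→Station 3) × (Station 2→Station 4) = (1244228, -541953, -1019155).
So ∂z/∂E = −n_x/n_z = 1.22084 and ∂z/∂N = −n_y/n_z = −0.53177.
Intercept c from Station 2: 8.3 − 23.20 + 25.52 = 10.63.
At (1374, 13): z = 1677.4 − 6.9 + 10.63 = 1681.2 m.

1681 m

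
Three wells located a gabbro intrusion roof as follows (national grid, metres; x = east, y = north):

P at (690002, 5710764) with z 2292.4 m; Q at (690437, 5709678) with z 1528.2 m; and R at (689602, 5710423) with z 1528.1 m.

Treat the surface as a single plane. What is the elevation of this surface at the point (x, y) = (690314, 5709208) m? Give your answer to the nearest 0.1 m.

893.3 m

Two edge vectors: P→Q = (435, -1086, -764.2), P→R = (-400, -341, -764.3).
Normal n = (P→Q) × (P→R) = (569437.6, 638150.5, -582735).
So ∂z/∂x = −n_x/n_z = 0.977181051 and ∂z/∂y = −n_y/n_z = 1.095095541.
Intercept c from P: 2292.4 − 674256.88 − 6253832.19 = −6925796.67.
At (690314, 5709208): z = 674561.8 + 6252128.2 − 6925796.67 = 893.3 m.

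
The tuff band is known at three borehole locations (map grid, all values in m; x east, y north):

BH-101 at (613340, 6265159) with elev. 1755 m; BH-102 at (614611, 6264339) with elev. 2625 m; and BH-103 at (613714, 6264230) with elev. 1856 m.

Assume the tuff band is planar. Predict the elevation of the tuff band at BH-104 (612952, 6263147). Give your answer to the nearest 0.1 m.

Two edge vectors: BH-101→BH-102 = (1271, -820, 870), BH-101→BH-103 = (374, -929, 101).
Normal n = (BH-101→BH-102) × (BH-101→BH-103) = (725410, 197009, -874079).
So ∂z/∂x = −n_x/n_z = 0.829913543 and ∂z/∂y = −n_y/n_z = 0.225390382.
Intercept c from BH-101: 1755 − 509019.17 − 1412106.58 = −1919370.76.
At (612952, 6263147): z = 508697.2 + 1411653.1 − 1919370.76 = 979.5 m.

979.5 m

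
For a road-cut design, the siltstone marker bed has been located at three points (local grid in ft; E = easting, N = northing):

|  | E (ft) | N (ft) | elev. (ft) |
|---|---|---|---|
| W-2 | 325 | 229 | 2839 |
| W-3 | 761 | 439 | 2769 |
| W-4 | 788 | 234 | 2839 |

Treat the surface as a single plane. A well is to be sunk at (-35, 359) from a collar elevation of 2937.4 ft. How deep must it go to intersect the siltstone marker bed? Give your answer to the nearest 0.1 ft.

144.1 ft

Let the plane be z = a·E + b·N + c.
W-3−W-2: 436a + 210b = −70;  W-4−W-2: 463a + 5b = 0.
Solving gives a = 0.00368, b = −0.34098.
Then c = 2839 − a·325 − b·229 = 2915.89.
At (-35, 359): z_contact = −0.13 − 122.41 + 2915.89 = 2793.35 ft.
Depth below ground = 2937.4 − 2793.35 = 144.1 ft.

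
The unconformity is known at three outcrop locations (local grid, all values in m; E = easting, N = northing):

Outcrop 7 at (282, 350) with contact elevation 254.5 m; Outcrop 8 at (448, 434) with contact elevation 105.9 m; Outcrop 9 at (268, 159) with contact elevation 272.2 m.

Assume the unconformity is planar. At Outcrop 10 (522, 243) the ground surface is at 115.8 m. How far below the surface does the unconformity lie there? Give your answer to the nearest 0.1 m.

Two edge vectors: Outcrop 7→Outcrop 8 = (166, 84, -148.6), Outcrop 7→Outcrop 9 = (-14, -191, 17.7).
Normal n = (Outcrop 7→Outcrop 8) × (Outcrop 7→Outcrop 9) = (-26895.8, -857.8, -30530).
So ∂z/∂E = −n_x/n_z = −0.88096 and ∂z/∂N = −n_y/n_z = −0.02810.
Intercept c from Outcrop 7: 254.5 + 248.43 + 9.83 = 512.77.
At (522, 243): z_contact = −459.86 − 6.83 + 512.77 = 46.08 m.
Depth below ground = 115.8 − 46.08 = 69.7 m.

69.7 m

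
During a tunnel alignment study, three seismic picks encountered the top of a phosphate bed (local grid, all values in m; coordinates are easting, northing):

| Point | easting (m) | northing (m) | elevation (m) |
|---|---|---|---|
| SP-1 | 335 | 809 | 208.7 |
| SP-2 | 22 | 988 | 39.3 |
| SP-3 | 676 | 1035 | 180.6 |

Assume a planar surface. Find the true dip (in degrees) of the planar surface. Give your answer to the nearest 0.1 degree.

29.5°

Let the plane be z = a·easting + b·northing + c.
SP-2−SP-1: −313a + 179b = −169.4;  SP-3−SP-1: 341a + 226b = −28.1.
Solving gives a = 0.25235, b = −0.50510.
Gradient magnitude |∇z| = √(a² + b²) = √(0.06368 + 0.25513) = 0.56463.
True dip = arctan(0.56463) = 29.5°, dipping toward NNW (azimuth ≈ 333°).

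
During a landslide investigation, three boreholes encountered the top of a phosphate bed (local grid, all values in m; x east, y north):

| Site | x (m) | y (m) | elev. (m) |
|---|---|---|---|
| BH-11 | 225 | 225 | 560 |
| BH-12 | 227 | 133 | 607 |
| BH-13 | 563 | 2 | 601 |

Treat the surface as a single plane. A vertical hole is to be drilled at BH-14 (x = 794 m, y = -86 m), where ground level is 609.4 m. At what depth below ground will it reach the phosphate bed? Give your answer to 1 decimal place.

13.6 m

Two edge vectors: BH-11→BH-12 = (2, -92, 47), BH-11→BH-13 = (338, -223, 41).
Normal n = (BH-11→BH-12) × (BH-11→BH-13) = (6709, 15804, 30650).
So ∂z/∂x = −n_x/n_z = −0.21889 and ∂z/∂y = −n_y/n_z = −0.51563.
Intercept c from BH-11: 560 + 49.25 + 116.02 = 725.27.
At (794, -86): z_contact = −173.80 + 44.34 + 725.27 = 595.81 m.
Depth below ground = 609.4 − 595.81 = 13.6 m.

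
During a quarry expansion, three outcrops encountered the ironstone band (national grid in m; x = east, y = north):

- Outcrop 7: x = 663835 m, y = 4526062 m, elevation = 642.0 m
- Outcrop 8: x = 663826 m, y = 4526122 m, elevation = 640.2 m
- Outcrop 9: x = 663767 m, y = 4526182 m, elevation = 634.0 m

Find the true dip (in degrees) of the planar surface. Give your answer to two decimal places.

5.12°

Let the plane be z = a·x + b·y + c.
Outcrop 8−Outcrop 7: −9a + 60b = −1.8;  Outcrop 9−Outcrop 7: −68a + 120b = −8.
Solving gives a = 0.08800, b = −0.01680.
Gradient magnitude |∇z| = √(a² + b²) = √(0.00774 + 0.00028) = 0.08959.
True dip = arctan(0.08959) = 5.12°, dipping toward W (azimuth ≈ 281°).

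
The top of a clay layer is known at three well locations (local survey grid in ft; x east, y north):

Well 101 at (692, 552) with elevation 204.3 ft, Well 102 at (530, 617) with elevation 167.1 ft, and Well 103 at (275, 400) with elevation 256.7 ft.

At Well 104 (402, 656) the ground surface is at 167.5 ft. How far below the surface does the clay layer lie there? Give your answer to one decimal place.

24.1 ft

Two edge vectors: Well 101→Well 102 = (-162, 65, -37.2), Well 101→Well 103 = (-417, -152, 52.4).
Normal n = (Well 101→Well 102) × (Well 101→Well 103) = (-2248.4, 24001.2, 51729).
So ∂z/∂x = −n_x/n_z = 0.04346 and ∂z/∂y = −n_y/n_z = −0.46398.
Intercept c from Well 101: 204.3 − 30.08 + 256.12 = 430.34.
At (402, 656): z_contact = 17.47 − 304.37 + 430.34 = 143.44 ft.
Depth below ground = 167.5 − 143.44 = 24.1 ft.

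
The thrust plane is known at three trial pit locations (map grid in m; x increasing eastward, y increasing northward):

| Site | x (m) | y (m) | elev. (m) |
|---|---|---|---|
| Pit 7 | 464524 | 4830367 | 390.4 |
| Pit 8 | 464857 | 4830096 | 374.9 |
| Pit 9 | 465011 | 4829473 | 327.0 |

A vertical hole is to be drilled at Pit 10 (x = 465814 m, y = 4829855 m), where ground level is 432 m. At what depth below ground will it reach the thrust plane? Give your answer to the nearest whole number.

Two edge vectors: Pit 7→Pit 8 = (333, -271, -15.5), Pit 7→Pit 9 = (487, -894, -63.4).
Normal n = (Pit 7→Pit 8) × (Pit 7→Pit 9) = (3324.4, 13563.7, -165725).
So ∂z/∂x = −n_x/n_z = 0.02005974 and ∂z/∂y = −n_y/n_z = 0.08184462.
Intercept c from Pit 7: 390.4 − 9318.23 − 395339.56 = −404267.39.
At (465814, 4829855): z_contact = 9344.1 + 395297.7 − 404267.39 = 374.4 m.
Depth below ground = 432 − 374.4 = 58 m.

58 m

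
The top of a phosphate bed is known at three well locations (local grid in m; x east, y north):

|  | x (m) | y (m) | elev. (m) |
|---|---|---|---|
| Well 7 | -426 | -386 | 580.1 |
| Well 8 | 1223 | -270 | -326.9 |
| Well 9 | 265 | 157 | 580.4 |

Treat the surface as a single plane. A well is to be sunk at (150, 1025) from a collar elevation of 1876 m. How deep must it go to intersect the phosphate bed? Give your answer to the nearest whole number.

Let the plane be z = a·x + b·y + c.
Well 8−Well 7: 1649a + 116b = −907;  Well 9−Well 7: 691a + 543b = 0.3.
Solving gives a = −0.60415, b = 0.76937.
Then c = 580.1 − a·-426 − b·-386 = 619.71.
At (150, 1025): z_contact = −90.6 + 788.6 + 619.71 = 1317.7 m.
Depth below ground = 1876 − 1317.7 = 558 m.

558 m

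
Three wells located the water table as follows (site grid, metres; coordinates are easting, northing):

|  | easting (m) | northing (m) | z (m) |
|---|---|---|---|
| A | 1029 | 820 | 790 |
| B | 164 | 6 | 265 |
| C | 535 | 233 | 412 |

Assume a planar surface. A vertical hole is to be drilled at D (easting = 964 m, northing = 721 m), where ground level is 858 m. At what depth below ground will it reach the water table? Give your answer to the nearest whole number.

132 m

Two edge vectors: A→B = (-865, -814, -525), A→C = (-494, -587, -378).
Normal n = (A→B) × (A→C) = (-483, -67620, 105639).
So ∂z/∂easting = −n_x/n_z = 0.00457 and ∂z/∂northing = −n_y/n_z = 0.64010.
Intercept c from A: 790 − 4.70 − 524.89 = 260.41.
At (964, 721): z_contact = 4.4 + 461.5 + 260.41 = 726.3 m.
Depth below ground = 858 − 726.3 = 132 m.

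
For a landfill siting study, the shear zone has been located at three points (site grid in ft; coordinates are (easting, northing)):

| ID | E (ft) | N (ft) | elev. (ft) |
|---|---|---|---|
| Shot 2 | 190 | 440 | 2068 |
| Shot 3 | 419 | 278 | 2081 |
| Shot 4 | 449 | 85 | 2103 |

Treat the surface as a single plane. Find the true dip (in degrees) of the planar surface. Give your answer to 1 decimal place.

Let the plane be z = a·E + b·N + c.
Shot 3−Shot 2: 229a − 162b = 13;  Shot 4−Shot 2: 259a − 355b = 35.
Solving gives a = −0.02682, b = −0.11816.
Gradient magnitude |∇z| = √(a² + b²) = √(0.00072 + 0.01396) = 0.12116.
True dip = arctan(0.12116) = 6.9°, dipping toward NNE (azimuth ≈ 013°).

6.9°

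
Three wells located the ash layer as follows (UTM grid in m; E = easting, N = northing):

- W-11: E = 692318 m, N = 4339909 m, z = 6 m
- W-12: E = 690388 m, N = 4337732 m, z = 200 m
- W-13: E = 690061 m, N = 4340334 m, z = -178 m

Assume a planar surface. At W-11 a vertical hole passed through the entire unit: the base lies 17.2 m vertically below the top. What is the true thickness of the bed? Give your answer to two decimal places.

Let the plane be z = a·E + b·N + c.
W-12−W-11: −1930a − 2177b = 194;  W-13−W-11: −2257a + 425b = −184.
Solving gives a = 0.05548, b = −0.13830.
|∇z| = √(a²+b²) = 0.14901, so dip δ = arctan(0.14901) = 8.48°.
True thickness = vertical thickness × cos δ = 17.2 × cos 8.48° = 17.01 m.

17.01 m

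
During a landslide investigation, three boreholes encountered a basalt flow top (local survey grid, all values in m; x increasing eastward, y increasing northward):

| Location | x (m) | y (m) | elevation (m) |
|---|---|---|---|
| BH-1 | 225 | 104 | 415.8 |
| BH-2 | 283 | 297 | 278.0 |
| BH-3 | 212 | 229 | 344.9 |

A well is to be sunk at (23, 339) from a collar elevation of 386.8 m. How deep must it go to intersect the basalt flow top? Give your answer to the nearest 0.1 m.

Let the plane be z = a·x + b·y + c.
BH-2−BH-1: 58a + 193b = −137.8;  BH-3−BH-1: −13a + 125b = −70.9.
Solving gives a = −0.36288, b = −0.60494.
Then c = 415.8 − a·225 − b·104 = 560.36.
At (23, 339): z_contact = −8.35 − 205.07 + 560.36 = 346.94 m.
Depth below ground = 386.8 − 346.94 = 39.9 m.

39.9 m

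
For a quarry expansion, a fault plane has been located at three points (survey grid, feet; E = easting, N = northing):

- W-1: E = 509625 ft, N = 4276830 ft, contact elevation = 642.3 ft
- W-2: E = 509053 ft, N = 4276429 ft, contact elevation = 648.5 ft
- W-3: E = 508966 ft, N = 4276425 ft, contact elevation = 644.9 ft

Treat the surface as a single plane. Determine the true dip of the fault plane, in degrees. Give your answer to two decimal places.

5.23°

Two edge vectors: W-1→W-2 = (-572, -401, 6.2), W-1→W-3 = (-659, -405, 2.6).
Normal n = (W-1→W-2) × (W-1→W-3) = (1468.4, -2598.6, -32599).
So ∂z/∂E = −n_x/n_z = 0.04504 and ∂z/∂N = −n_y/n_z = −0.07971.
Gradient magnitude |∇z| = √(a² + b²) = √(0.00203 + 0.00635) = 0.09156.
True dip = arctan(0.09156) = 5.23°, dipping toward NNW (azimuth ≈ 331°).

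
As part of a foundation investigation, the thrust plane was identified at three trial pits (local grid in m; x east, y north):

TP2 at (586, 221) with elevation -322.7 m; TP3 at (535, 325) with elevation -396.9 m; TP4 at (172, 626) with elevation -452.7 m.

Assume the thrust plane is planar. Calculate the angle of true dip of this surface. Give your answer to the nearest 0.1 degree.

Let the plane be z = a·x + b·y + c.
TP3−TP2: −51a + 104b = −74.2;  TP4−TP2: −414a + 405b = −130.
Solving gives a = −0.73796, b = −1.07534.
Gradient magnitude |∇z| = √(a² + b²) = √(0.54458 + 1.15637) = 1.30420.
True dip = arctan(1.30420) = 52.5°, dipping toward NE (azimuth ≈ 034°).

52.5°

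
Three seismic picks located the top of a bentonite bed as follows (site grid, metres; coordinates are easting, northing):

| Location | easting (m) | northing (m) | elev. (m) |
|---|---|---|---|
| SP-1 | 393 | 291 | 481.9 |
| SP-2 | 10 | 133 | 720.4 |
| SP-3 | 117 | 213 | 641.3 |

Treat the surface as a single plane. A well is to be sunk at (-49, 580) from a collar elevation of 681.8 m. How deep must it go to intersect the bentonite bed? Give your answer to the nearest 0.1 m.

88.6 m

Let the plane be z = a·easting + b·northing + c.
SP-2−SP-1: −383a − 158b = 238.5;  SP-3−SP-1: −276a − 78b = 159.4.
Solving gives a = −0.47926, b = −0.34774.
Then c = 481.9 − a·393 − b·291 = 771.44.
At (-49, 580): z_contact = 23.48 − 201.69 + 771.44 = 593.24 m.
Depth below ground = 681.8 − 593.24 = 88.6 m.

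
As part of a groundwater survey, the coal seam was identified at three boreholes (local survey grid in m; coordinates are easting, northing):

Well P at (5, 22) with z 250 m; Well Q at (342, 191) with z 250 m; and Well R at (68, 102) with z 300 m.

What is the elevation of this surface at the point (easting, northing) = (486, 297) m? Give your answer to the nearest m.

285 m

Two edge vectors: Well P→Well Q = (337, 169, 0), Well P→Well R = (63, 80, 50).
Normal n = (Well P→Well Q) × (Well P→Well R) = (8450, -16850, 16313).
So ∂z/∂easting = −n_x/n_z = −0.51799 and ∂z/∂northing = −n_y/n_z = 1.03292.
Intercept c from Well P: 250 + 2.59 − 22.72 = 229.87.
At (486, 297): z = −251.7 + 306.8 + 229.87 = 284.9 m.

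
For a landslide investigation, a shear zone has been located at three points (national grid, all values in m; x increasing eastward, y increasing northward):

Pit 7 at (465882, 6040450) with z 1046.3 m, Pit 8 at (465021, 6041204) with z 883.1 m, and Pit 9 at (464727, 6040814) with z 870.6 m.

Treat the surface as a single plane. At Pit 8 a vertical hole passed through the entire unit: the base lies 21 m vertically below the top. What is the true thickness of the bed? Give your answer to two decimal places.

20.78 m

Two edge vectors: Pit 7→Pit 8 = (-861, 754, -163.2), Pit 7→Pit 9 = (-1155, 364, -175.7).
Normal n = (Pit 7→Pit 8) × (Pit 7→Pit 9) = (-73073, 37218.3, 557466).
So ∂z/∂x = −n_x/n_z = 0.13108 and ∂z/∂y = −n_y/n_z = −0.06676.
|∇z| = √(a²+b²) = 0.14710, so dip δ = arctan(0.14710) = 8.37°.
True thickness = vertical thickness × cos δ = 21 × cos 8.37° = 20.78 m.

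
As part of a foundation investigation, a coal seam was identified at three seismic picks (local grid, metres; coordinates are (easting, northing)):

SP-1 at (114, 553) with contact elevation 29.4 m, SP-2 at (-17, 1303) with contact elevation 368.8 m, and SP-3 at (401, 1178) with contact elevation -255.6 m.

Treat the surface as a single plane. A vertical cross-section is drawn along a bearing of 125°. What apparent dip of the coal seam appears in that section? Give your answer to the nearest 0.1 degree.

Let the plane be z = a·E + b·N + c.
SP-2−SP-1: −131a + 750b = 339.4;  SP-3−SP-1: 287a + 625b = −285.
Solving gives a = −1.43332, b = 0.20218.
Unit vector along 125° is (sin 125°, cos 125°) = (0.8192, -0.5736).
Slope in that direction = a·(0.8192) + b·(-0.5736) = −1.29007.
Apparent dip = arctan|1.29007| = 52.2° (true dip is 55.4°, so apparent ≤ true as expected).

52.2°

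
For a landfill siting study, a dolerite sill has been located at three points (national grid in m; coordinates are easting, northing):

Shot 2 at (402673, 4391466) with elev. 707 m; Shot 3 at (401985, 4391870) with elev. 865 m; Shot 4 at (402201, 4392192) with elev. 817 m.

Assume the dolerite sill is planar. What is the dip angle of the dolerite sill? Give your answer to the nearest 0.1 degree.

Let the plane be z = a·easting + b·northing + c.
Shot 3−Shot 2: −688a + 404b = 158;  Shot 4−Shot 2: −472a + 726b = 110.
Solving gives a = −0.22755, b = 0.00358.
Gradient magnitude |∇z| = √(a² + b²) = √(0.05178 + 0.00001) = 0.22758.
True dip = arctan(0.22758) = 12.8°, dipping toward E (azimuth ≈ 091°).

12.8°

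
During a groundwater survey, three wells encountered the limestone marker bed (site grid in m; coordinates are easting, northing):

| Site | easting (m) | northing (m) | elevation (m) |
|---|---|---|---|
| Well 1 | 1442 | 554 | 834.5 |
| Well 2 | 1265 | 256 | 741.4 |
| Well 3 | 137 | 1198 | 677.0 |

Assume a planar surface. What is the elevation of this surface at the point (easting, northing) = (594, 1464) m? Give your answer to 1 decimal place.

Two edge vectors: Well 1→Well 2 = (-177, -298, -93.1), Well 1→Well 3 = (-1305, 644, -157.5).
Normal n = (Well 1→Well 2) × (Well 1→Well 3) = (106891.4, 93618, -502878).
So ∂z/∂easting = −n_x/n_z = 0.212559 and ∂z/∂northing = −n_y/n_z = 0.186164.
Intercept c from Well 1: 834.5 − 306.51 − 103.14 = 424.85.
At (594, 1464): z = 126.3 + 272.5 + 424.85 = 823.7 m.

823.7 m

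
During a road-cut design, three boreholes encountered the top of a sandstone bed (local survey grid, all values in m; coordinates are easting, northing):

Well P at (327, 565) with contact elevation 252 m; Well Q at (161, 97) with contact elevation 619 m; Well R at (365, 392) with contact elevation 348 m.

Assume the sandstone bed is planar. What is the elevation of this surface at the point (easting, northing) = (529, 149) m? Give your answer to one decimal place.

438.7 m

Let the plane be z = a·easting + b·northing + c.
Well Q−Well P: −166a − 468b = 367;  Well R−Well P: 38a − 173b = 96.
Solving gives a = −0.39919, b = −0.64260.
Then c = 252 − a·327 − b·565 = 745.60.
At (529, 149): z = −211.2 − 95.7 + 745.60 = 438.7 m.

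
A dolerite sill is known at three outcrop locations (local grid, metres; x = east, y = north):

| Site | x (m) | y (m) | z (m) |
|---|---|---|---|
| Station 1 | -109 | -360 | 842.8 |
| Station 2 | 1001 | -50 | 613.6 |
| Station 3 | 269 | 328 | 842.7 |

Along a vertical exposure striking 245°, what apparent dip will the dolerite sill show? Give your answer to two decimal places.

Two edge vectors: Station 1→Station 2 = (1110, 310, -229.2), Station 1→Station 3 = (378, 688, -0.1).
Normal n = (Station 1→Station 2) × (Station 1→Station 3) = (157658.6, -86526.6, 646500).
So ∂z/∂x = −n_x/n_z = −0.24386 and ∂z/∂y = −n_y/n_z = 0.13384.
Unit vector along 245° is (sin 245°, cos 245°) = (-0.9063, -0.4226).
Slope in that direction = a·(-0.9063) + b·(-0.4226) = 0.16445.
Apparent dip = arctan|0.16445| = 9.34° (true dip is 15.5°, so apparent ≤ true as expected).

9.34°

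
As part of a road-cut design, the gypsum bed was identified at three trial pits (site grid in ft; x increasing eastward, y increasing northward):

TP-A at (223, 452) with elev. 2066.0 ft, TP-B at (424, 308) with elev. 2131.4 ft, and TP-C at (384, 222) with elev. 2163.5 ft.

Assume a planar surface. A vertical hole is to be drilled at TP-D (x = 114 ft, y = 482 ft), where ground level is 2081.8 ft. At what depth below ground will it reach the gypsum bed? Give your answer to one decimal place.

32.3 ft

Let the plane be z = a·x + b·y + c.
TP-B−TP-A: 201a − 144b = 65.4;  TP-C−TP-A: 161a − 230b = 97.5.
Solving gives a = 0.04348, b = −0.39348.
Then c = 2066 − a·223 − b·452 = 2234.16.
At (114, 482): z_contact = 4.96 − 189.66 + 2234.16 = 2049.46 ft.
Depth below ground = 2081.8 − 2049.46 = 32.3 ft.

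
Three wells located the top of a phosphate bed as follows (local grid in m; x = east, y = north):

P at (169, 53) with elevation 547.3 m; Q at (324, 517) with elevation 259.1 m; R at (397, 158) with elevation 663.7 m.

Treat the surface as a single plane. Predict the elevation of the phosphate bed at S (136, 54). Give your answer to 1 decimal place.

515.3 m

Let the plane be z = a·x + b·y + c.
Q−P: 155a + 464b = −288.2;  R−P: 228a + 105b = 116.4.
Solving gives a = 0.94139, b = −0.93559.
Then c = 547.3 − a·169 − b·53 = 437.79.
At (136, 54): z = 128.0 − 50.5 + 437.79 = 515.3 m.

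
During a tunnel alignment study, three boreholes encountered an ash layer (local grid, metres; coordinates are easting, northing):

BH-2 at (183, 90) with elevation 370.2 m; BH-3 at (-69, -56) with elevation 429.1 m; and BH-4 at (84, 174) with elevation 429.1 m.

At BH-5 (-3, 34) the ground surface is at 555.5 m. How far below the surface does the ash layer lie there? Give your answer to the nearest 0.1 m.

128.7 m

Two edge vectors: BH-2→BH-3 = (-252, -146, 58.9), BH-2→BH-4 = (-99, 84, 58.9).
Normal n = (BH-2→BH-3) × (BH-2→BH-4) = (-13547, 9011.7, -35622).
So ∂z/∂easting = −n_x/n_z = −0.38030 and ∂z/∂northing = −n_y/n_z = 0.25298.
Intercept c from BH-2: 370.2 + 69.59 − 22.77 = 417.03.
At (-3, 34): z_contact = 1.14 + 8.60 + 417.03 = 426.77 m.
Depth below ground = 555.5 − 426.77 = 128.7 m.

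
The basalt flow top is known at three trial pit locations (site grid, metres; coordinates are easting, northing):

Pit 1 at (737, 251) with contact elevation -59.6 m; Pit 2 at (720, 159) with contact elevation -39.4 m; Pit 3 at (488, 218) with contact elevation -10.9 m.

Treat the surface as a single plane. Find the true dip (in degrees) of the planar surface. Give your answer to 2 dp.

14.25°

Two edge vectors: Pit 1→Pit 2 = (-17, -92, 20.2), Pit 1→Pit 3 = (-249, -33, 48.7).
Normal n = (Pit 1→Pit 2) × (Pit 1→Pit 3) = (-3813.8, -4201.9, -22347).
So ∂z/∂easting = −n_x/n_z = −0.17066 and ∂z/∂northing = −n_y/n_z = −0.18803.
Gradient magnitude |∇z| = √(a² + b²) = √(0.02913 + 0.03536) = 0.25393.
True dip = arctan(0.25393) = 14.25°, dipping toward NE (azimuth ≈ 042°).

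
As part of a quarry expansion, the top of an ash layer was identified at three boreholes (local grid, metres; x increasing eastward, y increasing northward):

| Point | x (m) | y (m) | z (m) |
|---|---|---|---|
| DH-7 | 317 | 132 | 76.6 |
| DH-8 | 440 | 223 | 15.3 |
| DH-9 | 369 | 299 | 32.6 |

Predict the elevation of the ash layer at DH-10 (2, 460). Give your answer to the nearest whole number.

155 m

Two edge vectors: DH-7→DH-8 = (123, 91, -61.3), DH-7→DH-9 = (52, 167, -44).
Normal n = (DH-7→DH-8) × (DH-7→DH-9) = (6233.1, 2224.4, 15809).
So ∂z/∂x = −n_x/n_z = −0.39428 and ∂z/∂y = −n_y/n_z = −0.14070.
Intercept c from DH-7: 76.6 + 124.99 + 18.57 = 220.16.
At (2, 460): z = −0.8 − 64.7 + 220.16 = 154.6 m.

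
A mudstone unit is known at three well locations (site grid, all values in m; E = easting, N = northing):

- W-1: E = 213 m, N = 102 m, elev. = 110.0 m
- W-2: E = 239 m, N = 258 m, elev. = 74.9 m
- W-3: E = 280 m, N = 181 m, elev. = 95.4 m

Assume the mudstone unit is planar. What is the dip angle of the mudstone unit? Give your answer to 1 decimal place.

Let the plane be z = a·E + b·N + c.
W-2−W-1: 26a + 156b = −35.1;  W-3−W-1: 67a + 79b = −14.6.
Solving gives a = 0.05898, b = −0.23483.
Gradient magnitude |∇z| = √(a² + b²) = √(0.00348 + 0.05514) = 0.24212.
True dip = arctan(0.24212) = 13.6°, dipping toward NNW (azimuth ≈ 346°).

13.6°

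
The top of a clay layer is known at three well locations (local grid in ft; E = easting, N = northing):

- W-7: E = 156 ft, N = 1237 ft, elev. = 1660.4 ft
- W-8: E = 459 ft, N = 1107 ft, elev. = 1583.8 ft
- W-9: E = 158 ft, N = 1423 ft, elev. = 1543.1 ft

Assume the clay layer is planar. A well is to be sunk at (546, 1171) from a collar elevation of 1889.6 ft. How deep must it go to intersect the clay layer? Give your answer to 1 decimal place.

391.1 ft

Let the plane be z = a·E + b·N + c.
W-8−W-7: 303a − 130b = −76.6;  W-9−W-7: 2a + 186b = −117.3.
Solving gives a = −0.520976, b = −0.625043.
Then c = 1660.4 − a·156 − b·1237 = 2514.85.
At (546, 1171): z_contact = −284.45 − 731.93 + 2514.85 = 1498.47 ft.
Depth below ground = 1889.6 − 1498.47 = 391.1 ft.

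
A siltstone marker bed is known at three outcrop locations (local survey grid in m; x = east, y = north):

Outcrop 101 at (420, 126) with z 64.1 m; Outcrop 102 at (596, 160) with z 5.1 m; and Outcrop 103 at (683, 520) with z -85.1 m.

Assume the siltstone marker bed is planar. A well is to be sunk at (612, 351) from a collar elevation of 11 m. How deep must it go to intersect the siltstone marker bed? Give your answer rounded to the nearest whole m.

Let the plane be z = a·x + b·y + c.
Outcrop 102−Outcrop 101: 176a + 34b = −59;  Outcrop 103−Outcrop 101: 263a + 394b = −149.2.
Solving gives a = −0.30087, b = −0.17785.
Then c = 64.1 − a·420 − b·126 = 212.87.
At (612, 351): z_contact = −184.1 − 62.4 + 212.87 = -33.7 m.
Depth below ground = 11 − (-33.7) = 45 m.

45 m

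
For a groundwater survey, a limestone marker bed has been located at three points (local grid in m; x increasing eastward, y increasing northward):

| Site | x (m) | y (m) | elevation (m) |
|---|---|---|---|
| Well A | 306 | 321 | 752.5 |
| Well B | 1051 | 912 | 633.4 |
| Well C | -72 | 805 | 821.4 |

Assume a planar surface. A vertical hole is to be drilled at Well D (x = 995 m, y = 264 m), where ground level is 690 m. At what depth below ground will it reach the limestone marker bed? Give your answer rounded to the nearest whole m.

Two edge vectors: Well A→Well B = (745, 591, -119.1), Well A→Well C = (-378, 484, 68.9).
Normal n = (Well A→Well B) × (Well A→Well C) = (98364.3, -6310.7, 583978).
So ∂z/∂x = −n_x/n_z = −0.16844 and ∂z/∂y = −n_y/n_z = 0.01081.
Intercept c from Well A: 752.5 + 51.54 − 3.47 = 800.57.
At (995, 264): z_contact = −167.6 + 2.9 + 800.57 = 635.8 m.
Depth below ground = 690 − 635.8 = 54 m.

54 m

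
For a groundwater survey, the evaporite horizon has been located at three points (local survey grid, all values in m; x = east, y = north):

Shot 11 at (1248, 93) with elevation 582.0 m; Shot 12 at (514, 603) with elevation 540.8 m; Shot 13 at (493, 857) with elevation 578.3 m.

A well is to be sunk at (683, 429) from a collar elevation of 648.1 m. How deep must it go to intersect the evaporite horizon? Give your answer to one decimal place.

107.0 m

Let the plane be z = a·x + b·y + c.
Shot 12−Shot 11: −734a + 510b = −41.2;  Shot 13−Shot 11: −755a + 764b = −3.7.
Solving gives a = 0.168386, b = 0.161559.
Then c = 582 − a·1248 − b·93 = 356.83.
At (683, 429): z_contact = 115.01 + 69.31 + 356.83 = 541.15 m.
Depth below ground = 648.1 − 541.15 = 107.0 m.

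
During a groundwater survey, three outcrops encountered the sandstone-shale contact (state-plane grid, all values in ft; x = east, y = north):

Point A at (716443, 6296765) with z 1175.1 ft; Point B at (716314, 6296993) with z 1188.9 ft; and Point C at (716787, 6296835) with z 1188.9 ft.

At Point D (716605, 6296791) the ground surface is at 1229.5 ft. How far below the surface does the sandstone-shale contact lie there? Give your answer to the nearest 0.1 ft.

48.4 ft

Two edge vectors: Point A→Point B = (-129, 228, 13.8), Point A→Point C = (344, 70, 13.8).
Normal n = (Point A→Point B) × (Point A→Point C) = (2180.4, 6527.4, -87462).
So ∂z/∂x = −n_x/n_z = 0.024929684 and ∂z/∂y = −n_y/n_z = 0.074631268.
Intercept c from Point A: 1175.1 − 17860.70 − 469935.56 = −486621.16.
At (716605, 6296791): z_contact = 17864.74 + 469937.50 − 486621.16 = 1181.08 ft.
Depth below ground = 1229.5 − 1181.08 = 48.4 ft.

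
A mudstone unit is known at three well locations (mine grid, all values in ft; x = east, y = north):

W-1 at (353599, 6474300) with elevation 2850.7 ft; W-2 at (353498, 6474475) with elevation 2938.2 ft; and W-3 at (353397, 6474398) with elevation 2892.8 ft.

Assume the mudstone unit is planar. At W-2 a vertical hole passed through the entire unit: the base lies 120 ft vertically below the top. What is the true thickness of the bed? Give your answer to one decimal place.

106.1 ft

Two edge vectors: W-1→W-2 = (-101, 175, 87.5), W-1→W-3 = (-202, 98, 42.1).
Normal n = (W-1→W-2) × (W-1→W-3) = (-1207.5, -13422.9, 25452).
So ∂z/∂x = −n_x/n_z = 0.04744 and ∂z/∂y = −n_y/n_z = 0.52738.
|∇z| = √(a²+b²) = 0.52951, so dip δ = arctan(0.52951) = 27.90°.
True thickness = vertical thickness × cos δ = 120 × cos 27.90° = 106.1 ft.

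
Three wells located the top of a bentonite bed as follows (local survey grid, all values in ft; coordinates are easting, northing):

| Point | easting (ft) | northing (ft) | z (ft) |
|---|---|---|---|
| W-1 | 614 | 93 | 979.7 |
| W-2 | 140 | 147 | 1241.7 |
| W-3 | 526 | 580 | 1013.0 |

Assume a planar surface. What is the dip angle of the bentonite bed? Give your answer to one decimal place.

29.1°

Let the plane be z = a·easting + b·northing + c.
W-2−W-1: −474a + 54b = 262;  W-3−W-1: −88a + 487b = 33.3.
Solving gives a = −0.55641, b = −0.03216.
Gradient magnitude |∇z| = √(a² + b²) = √(0.30959 + 0.00103) = 0.55734.
True dip = arctan(0.55734) = 29.1°, dipping toward E (azimuth ≈ 087°).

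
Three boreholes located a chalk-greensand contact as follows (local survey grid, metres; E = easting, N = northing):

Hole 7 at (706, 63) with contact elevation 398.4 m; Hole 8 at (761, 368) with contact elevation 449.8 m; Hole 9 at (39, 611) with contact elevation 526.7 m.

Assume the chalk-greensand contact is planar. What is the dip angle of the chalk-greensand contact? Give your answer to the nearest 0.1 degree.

10.4°

Two edge vectors: Hole 7→Hole 8 = (55, 305, 51.4), Hole 7→Hole 9 = (-667, 548, 128.3).
Normal n = (Hole 7→Hole 8) × (Hole 7→Hole 9) = (10964.3, -41340.3, 233575).
So ∂z/∂E = −n_x/n_z = −0.04694 and ∂z/∂N = −n_y/n_z = 0.17699.
Gradient magnitude |∇z| = √(a² + b²) = √(0.00220 + 0.03133) = 0.18311.
True dip = arctan(0.18311) = 10.4°, dipping toward SSE (azimuth ≈ 165°).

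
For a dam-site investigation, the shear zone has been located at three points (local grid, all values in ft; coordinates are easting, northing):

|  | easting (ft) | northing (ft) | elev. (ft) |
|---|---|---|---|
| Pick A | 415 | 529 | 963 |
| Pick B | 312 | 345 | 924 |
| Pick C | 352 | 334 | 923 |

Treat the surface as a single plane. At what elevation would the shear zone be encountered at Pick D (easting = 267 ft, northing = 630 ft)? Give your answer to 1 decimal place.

978.5 ft

Let the plane be z = a·easting + b·northing + c.
Pick B−Pick A: −103a − 184b = −39;  Pick C−Pick A: −63a − 195b = −40.
Solving gives a = 0.02885, b = 0.19581.
Then c = 963 − a·415 − b·529 = 847.45.
At (267, 630): z = 7.7 + 123.4 + 847.45 = 978.5 ft.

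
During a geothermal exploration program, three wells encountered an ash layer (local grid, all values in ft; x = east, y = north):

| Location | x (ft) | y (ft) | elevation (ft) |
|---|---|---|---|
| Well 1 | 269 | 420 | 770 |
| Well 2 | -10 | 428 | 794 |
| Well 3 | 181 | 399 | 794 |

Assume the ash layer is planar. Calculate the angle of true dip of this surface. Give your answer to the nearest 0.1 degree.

35.2°

Let the plane be z = a·x + b·y + c.
Well 2−Well 1: −279a + 8b = 24;  Well 3−Well 1: −88a − 21b = 24.
Solving gives a = −0.10605, b = −0.69846.
Gradient magnitude |∇z| = √(a² + b²) = √(0.01125 + 0.48785) = 0.70647.
True dip = arctan(0.70647) = 35.2°, dipping toward N (azimuth ≈ 009°).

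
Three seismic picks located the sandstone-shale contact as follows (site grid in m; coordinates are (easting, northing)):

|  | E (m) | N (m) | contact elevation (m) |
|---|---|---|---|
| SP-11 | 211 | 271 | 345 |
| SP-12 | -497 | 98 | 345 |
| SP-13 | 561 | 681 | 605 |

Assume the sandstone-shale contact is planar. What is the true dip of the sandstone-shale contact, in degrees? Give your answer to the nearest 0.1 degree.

39.5°

Let the plane be z = a·E + b·N + c.
SP-12−SP-11: −708a − 173b = 0;  SP-13−SP-11: 350a + 410b = 260.
Solving gives a = −0.19580, b = 0.80129.
Gradient magnitude |∇z| = √(a² + b²) = √(0.03834 + 0.64206) = 0.82486.
True dip = arctan(0.82486) = 39.5°, dipping toward SSE (azimuth ≈ 166°).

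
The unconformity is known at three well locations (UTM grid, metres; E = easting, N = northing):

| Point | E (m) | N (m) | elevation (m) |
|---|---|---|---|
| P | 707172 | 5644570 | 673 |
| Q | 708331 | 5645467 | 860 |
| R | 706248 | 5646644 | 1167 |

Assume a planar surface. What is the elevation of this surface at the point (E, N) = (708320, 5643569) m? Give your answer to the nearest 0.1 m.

Two edge vectors: P→Q = (1159, 897, 187), P→R = (-924, 2074, 494).
Normal n = (P→Q) × (P→R) = (55280, -745334, 3232594).
So ∂z/∂E = −n_x/n_z = −0.017100817 and ∂z/∂N = −n_y/n_z = 0.230568392.
Intercept c from P: 673 + 12093.22 − 1301459.43 = −1288693.21.
At (708320, 5643569): z = −12112.9 + 1301228.6 − 1288693.21 = 422.6 m.

422.6 m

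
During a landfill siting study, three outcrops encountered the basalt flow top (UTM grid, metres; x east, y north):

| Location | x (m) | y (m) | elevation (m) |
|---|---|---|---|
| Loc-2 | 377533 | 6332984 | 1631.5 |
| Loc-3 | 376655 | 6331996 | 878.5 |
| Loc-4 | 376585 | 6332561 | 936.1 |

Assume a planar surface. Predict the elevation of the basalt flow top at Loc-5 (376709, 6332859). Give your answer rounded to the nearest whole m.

1071 m

Two edge vectors: Loc-2→Loc-3 = (-878, -988, -753), Loc-2→Loc-4 = (-948, -423, -695.4).
Normal n = (Loc-2→Loc-3) × (Loc-2→Loc-4) = (368536.2, 103282.8, -565230).
So ∂z/∂x = −n_x/n_z = 0.65201104 and ∂z/∂y = −n_y/n_z = 0.18272703.
Intercept c from Loc-2: 1631.5 − 246155.68 − 1157207.37 = −1401731.55.
At (376709, 6332859): z = 245618.4 + 1157184.5 − 1401731.55 = 1071.4 m.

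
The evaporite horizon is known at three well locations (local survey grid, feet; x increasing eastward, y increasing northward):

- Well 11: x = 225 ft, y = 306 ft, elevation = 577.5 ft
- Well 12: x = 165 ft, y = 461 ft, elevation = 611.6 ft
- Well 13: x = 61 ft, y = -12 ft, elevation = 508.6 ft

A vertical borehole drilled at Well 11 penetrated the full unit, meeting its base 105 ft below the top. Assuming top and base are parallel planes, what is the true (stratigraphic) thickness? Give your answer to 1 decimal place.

102.6 ft

Let the plane be z = a·x + b·y + c.
Well 12−Well 11: −60a + 155b = 34.1;  Well 13−Well 11: −164a − 318b = −68.9.
Solving gives a = −0.00369, b = 0.21857.
|∇z| = √(a²+b²) = 0.21860, so dip δ = arctan(0.21860) = 12.33°.
True thickness = vertical thickness × cos δ = 105 × cos 12.33° = 102.6 ft.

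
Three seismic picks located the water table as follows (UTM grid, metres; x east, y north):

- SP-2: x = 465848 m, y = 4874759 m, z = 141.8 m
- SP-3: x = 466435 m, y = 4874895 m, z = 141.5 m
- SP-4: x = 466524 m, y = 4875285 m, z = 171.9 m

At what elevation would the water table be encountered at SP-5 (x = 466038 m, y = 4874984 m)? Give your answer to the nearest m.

157 m

Let the plane be z = a·x + b·y + c.
SP-3−SP-2: 587a + 136b = −0.3;  SP-4−SP-2: 676a + 526b = 30.1.
Solving gives a = −0.01960743, b = 0.08242323.
Then c = 141.8 − a·465848 − b·4874759 = −392517.52.
At (466038, 4874984): z = −9137.8 + 401811.9 − 392517.52 = 156.6 m.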